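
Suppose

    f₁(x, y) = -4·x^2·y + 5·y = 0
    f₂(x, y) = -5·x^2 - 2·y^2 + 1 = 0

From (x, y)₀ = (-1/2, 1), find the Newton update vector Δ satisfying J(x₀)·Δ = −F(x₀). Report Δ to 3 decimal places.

At (-1/2, 1): F = (4.000, -2.250).
Jacobian J = [[-8·x·y, -4·x^2 + 5], [-10·x, -4·y]].
At the point, J = [[4.000, 4.000], [5.000, -4.000]] (det J = -36.000).
Solving J·Δ = −F gives Δ = (-0.194, -0.806).

(-0.194, -0.806)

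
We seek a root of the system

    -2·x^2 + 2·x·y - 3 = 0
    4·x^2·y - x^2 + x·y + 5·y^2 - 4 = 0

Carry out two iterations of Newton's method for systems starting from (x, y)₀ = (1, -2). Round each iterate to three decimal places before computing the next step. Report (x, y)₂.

(-1.331, -0.455)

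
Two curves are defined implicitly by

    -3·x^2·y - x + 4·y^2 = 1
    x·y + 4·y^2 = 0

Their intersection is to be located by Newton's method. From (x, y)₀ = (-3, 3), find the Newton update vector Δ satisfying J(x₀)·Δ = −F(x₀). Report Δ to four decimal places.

(0.7326, -1.3904)

At (-3, 3): F = (-43.0000, 27.0000).
Jacobian J = [[-6·x·y - 1, -3·x^2 + 8·y], [y, x + 8·y]].
At the point, J = [[53.0000, -3.0000], [3.0000, 21.0000]] (det J = 1122.0000).
Solving J·Δ = −F gives Δ = (0.7326, -1.3904).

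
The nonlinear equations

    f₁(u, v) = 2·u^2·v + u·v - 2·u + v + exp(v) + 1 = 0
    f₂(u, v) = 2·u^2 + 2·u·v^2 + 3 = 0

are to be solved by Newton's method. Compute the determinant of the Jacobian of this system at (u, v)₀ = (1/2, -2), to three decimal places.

10.647

J = [[4·u·v + v - 2, 2·u^2 + u + exp(v) + 1], [4·u + 2·v^2, 4·u·v]].
At the point, J = [[-8.000, 2.13534], [10.000, -4.000]].
det J = 10.647.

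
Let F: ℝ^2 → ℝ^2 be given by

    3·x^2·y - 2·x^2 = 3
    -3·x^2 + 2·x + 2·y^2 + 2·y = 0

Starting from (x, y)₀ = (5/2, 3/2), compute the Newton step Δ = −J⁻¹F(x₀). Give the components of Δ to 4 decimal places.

(-0.6347, -0.2502)

At (5/2, 3/2): F = (12.6250, -6.2500).
Jacobian J = [[6·x·y - 4·x, 3·x^2], [-6·x + 2, 4·y + 2]].
At the point, J = [[12.5000, 18.7500], [-13.0000, 8.0000]] (det J = 343.7500).
Solving J·Δ = −F gives Δ = (-0.6347, -0.2502).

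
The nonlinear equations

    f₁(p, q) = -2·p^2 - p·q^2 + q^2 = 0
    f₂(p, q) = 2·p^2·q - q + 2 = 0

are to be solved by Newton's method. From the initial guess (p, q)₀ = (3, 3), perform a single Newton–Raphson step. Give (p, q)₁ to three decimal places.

(2.680, 0.560)

At (3, 3): F = (-36.000, 53.000).
Jacobian J = [[-4·p - q^2, -2·p·q + 2·q], [4·p·q, 2·p^2 - 1]].
At the point, J = [[-21.000, -12.000], [36.000, 17.000]] (det J = 75.000).
Solving J·Δ = −F gives Δ = (-0.320, -2.440).
Then the next iterate is (p, q)₁ = (2.680, 0.560).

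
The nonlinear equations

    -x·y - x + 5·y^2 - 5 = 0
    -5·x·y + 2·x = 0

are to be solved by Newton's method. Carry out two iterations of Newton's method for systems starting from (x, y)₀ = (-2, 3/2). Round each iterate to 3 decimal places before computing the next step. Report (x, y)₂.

At (-2, 3/2): F = (11.250, 11.000).
Jacobian J = [[-y - 1, -x + 10·y], [-5·y + 2, -5·x]].
At the point, J = [[-2.500, 17.000], [-5.500, 10.000]] (det J = 68.500).
Solving J·Δ = −F gives Δ = (1.088, -0.502).
Then the next iterate is (x, y)₁ = (-0.912, 0.998).
Round to (-0.912, 0.998) and repeat: F = (1.80220, 2.72688), J = [[-1.998, 10.892], [-2.990, 4.560]].
Δ = (0.916, 0.003), so (x, y)₂ = (0.004, 1.001).

(0.004, 1.001)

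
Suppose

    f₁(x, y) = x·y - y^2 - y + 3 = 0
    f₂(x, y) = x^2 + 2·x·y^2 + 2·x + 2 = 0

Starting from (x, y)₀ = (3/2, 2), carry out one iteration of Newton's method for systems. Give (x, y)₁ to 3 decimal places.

(0.531, 1.446)

At (3/2, 2): F = (0.000, 19.250).
Jacobian J = [[y, x - 2·y - 1], [2·x + 2·y^2 + 2, 4·x·y]].
At the point, J = [[2.000, -3.500], [13.000, 12.000]] (det J = 69.500).
Solving J·Δ = −F gives Δ = (-0.969, -0.554).
Then the next iterate is (x, y)₁ = (0.531, 1.446).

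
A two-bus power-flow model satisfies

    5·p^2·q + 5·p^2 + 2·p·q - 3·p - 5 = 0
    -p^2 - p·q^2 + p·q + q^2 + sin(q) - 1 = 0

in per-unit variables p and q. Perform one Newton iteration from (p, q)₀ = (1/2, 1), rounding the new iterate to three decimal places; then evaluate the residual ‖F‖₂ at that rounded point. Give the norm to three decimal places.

At (1/2, 1): F = (-3.000, 0.59147).
Jacobian J = [[10·p·q + 10·p + 2·q - 3, 5·p^2 + 2·p], [-2·p - q^2 + q, -2·p·q + p + 2·q + cos(q)]].
At the point, J = [[9.000, 2.250], [-1.000, 2.04030]] (det J = 20.61272).
Solving J·Δ = −F gives Δ = (0.362, -0.113).
Then the next iterate is (p, q)₁ = (0.862, 0.887).
Re-evaluating at (0.862, 0.887): F = (0.95381, -0.09470), so ‖F‖₂ = 0.958.

0.958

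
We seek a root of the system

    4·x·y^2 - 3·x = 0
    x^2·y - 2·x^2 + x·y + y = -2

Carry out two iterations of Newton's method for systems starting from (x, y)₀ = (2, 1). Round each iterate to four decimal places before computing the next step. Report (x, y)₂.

At (2, 1): F = (2.0000, 1.0000).
Jacobian J = [[4·y^2 - 3, 8·x·y], [2·x·y - 4·x + y, x^2 + x + 1]].
At the point, J = [[1.0000, 16.0000], [-3.0000, 7.0000]] (det J = 55.0000).
Solving J·Δ = −F gives Δ = (0.0364, -0.1273).
Then the next iterate is (x, y)₁ = (2.0364, 0.8727).
Round to (2.0364, 0.8727) and repeat: F = (0.094532, -0.024962), J = [[0.046421, 14.217330], [-3.718567, 7.183325]].
Δ = (-0.0194, -0.0066), so (x, y)₂ = (2.0170, 0.8661).

(2.0170, 0.8661)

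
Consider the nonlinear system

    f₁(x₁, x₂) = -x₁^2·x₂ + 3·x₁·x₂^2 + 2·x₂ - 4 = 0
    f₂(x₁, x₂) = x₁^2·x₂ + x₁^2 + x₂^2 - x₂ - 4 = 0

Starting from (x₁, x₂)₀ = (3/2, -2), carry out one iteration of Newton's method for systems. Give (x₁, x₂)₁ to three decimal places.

(1.074, -1.626)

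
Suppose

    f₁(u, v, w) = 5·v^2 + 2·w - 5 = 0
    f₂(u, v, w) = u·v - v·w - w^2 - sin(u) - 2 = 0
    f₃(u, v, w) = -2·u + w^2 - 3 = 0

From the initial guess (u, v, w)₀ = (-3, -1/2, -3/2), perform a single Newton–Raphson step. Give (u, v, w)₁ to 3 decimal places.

(-0.408, -1.841, -1.478)

At (-3, -1/2, -3/2): F = (-6.750, -3.35888, 5.250).
Jacobian J = [[0, 10·v, 2], [v - cos(u), u - w, -v - 2·w], [-2, 0, 2·w]].
At the point, J = [[0.000, -5.000, 2.000], [0.48999, -1.500, 3.500], [-2.000, 0.000, -3.000]] (det J = 21.65011).
Solving J·Δ = −F gives Δ = (2.592, -1.341, 0.022).
Then the next iterate is (u, v, w)₁ = (-0.408, -1.841, -1.478).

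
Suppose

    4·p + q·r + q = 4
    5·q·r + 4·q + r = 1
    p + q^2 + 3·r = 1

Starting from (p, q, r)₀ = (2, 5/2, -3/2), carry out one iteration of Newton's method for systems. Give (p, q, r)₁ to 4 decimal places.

At (2, 5/2, -3/2): F = (2.7500, -11.2500, 2.7500).
Jacobian J = [[4, r + 1, q], [0, 5·r + 4, 5·q + 1], [1, 2·q, 3]].
At the point, J = [[4.0000, -0.5000, 2.5000], [0.0000, -3.5000, 13.5000], [1.0000, 5.0000, 3.0000]] (det J = -310.0000).
Solving J·Δ = −F gives Δ = (-1.1823, -0.7040, 0.6508).
Then the next iterate is (p, q, r)₁ = (0.8177, 1.7960, -0.8492).

(0.8177, 1.7960, -0.8492)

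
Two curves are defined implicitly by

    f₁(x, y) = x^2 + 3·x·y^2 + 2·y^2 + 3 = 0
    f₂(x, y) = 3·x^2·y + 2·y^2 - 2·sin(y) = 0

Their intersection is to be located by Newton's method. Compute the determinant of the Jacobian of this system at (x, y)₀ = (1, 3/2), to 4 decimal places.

-57.4879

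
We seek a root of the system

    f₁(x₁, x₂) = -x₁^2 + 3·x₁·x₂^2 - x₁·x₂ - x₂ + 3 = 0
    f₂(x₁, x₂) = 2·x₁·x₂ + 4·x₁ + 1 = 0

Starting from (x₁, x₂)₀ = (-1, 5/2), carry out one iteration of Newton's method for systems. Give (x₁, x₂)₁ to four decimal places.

(-0.1218, 2.4518)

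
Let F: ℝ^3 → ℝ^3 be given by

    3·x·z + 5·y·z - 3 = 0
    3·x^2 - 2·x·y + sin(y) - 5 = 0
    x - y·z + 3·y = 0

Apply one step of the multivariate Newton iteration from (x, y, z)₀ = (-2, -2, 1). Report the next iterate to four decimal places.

At (-2, -2, 1): F = (-19.0000, -1.909297, -6.0000).
Jacobian J = [[3·z, 5·z, 3·x + 5·y], [6·x - 2·y, -2·x + cos(y), 0], [1, -z + 3, -y]].
At the point, J = [[3.0000, 5.0000, -16.0000], [-8.0000, 3.583853, 0.0000], [1.0000, 2.0000, 2.0000]] (det J = 414.844770).
Solving J·Δ = −F gives Δ = (0.9643, 2.6854, -0.1675).
Then the next iterate is (x, y, z)₁ = (-1.0357, 0.6854, 0.8325).

(-1.0357, 0.6854, 0.8325)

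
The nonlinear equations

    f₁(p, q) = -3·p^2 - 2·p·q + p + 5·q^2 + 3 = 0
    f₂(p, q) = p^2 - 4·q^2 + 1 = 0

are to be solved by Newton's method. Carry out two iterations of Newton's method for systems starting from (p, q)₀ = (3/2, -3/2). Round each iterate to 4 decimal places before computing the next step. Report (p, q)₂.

(6.4372, -2.4258)

At (3/2, -3/2): F = (13.5000, -5.7500).
Jacobian J = [[-6·p - 2·q + 1, -2·p + 10·q], [2·p, -8·q]].
At the point, J = [[-5.0000, -18.0000], [3.0000, 12.0000]] (det J = -6.0000).
Solving J·Δ = −F gives Δ = (9.7500, -1.9583).
Then the next iterate is (p, q)₁ = (11.2500, -3.4583).
Round to (11.2500, -3.4583) and repeat: F = (-227.826556, 79.723144), J = [[-59.5834, -57.0830], [22.5000, 27.6664]].
Δ = (-4.8128, 1.0325), so (p, q)₂ = (6.4372, -2.4258).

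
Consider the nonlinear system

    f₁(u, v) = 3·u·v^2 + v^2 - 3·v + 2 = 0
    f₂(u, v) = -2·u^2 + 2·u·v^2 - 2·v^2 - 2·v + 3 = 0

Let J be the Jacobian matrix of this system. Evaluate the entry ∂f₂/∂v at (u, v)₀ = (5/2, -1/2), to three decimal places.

∂f₂/∂v = 4·u·v - 4·v - 2.
At (5/2, -1/2) this is -5.000.

-5.000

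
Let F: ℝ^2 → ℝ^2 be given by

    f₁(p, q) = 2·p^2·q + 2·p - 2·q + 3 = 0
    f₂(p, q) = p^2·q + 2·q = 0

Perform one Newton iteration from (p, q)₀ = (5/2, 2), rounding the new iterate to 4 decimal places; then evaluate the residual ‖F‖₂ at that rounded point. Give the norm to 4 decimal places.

10.9457

At (5/2, 2): F = (29.0000, 16.5000).
Jacobian J = [[4·p·q + 2, 2·p^2 - 2], [2·p·q, p^2 + 2]].
At the point, J = [[22.0000, 10.5000], [10.0000, 8.2500]] (det J = 76.5000).
Solving J·Δ = −F gives Δ = (-0.8627, -0.9542).
Then the next iterate is (p, q)₁ = (1.6373, 1.0458).
Re-evaluating at (1.6373, 1.0458): F = (9.790059, 4.895130), so ‖F‖₂ = 10.9457.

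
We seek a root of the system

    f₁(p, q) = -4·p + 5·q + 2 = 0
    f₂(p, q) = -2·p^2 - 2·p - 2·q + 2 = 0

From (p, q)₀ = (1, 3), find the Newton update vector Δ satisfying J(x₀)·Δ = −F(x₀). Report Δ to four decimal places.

At (1, 3): F = (13.0000, -8.0000).
Jacobian J = [[-4, 5], [-4·p - 2, -2]].
At the point, J = [[-4.0000, 5.0000], [-6.0000, -2.0000]] (det J = 38.0000).
Solving J·Δ = −F gives Δ = (-0.3684, -2.8947).

(-0.3684, -2.8947)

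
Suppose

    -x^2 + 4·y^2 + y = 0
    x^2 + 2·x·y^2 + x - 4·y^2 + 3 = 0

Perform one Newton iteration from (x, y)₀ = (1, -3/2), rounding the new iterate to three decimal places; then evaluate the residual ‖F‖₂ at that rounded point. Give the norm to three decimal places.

2.152

At (1, -3/2): F = (6.500, 0.500).
Jacobian J = [[-2·x, 8·y + 1], [2·x + 2·y^2 + 1, 4·x·y - 8·y]].
At the point, J = [[-2.000, -11.000], [7.500, 6.000]] (det J = 70.500).
Solving J·Δ = −F gives Δ = (-0.631, 0.706).
Then the next iterate is (x, y)₁ = (0.369, -0.794).
Re-evaluating at (0.369, -0.794): F = (1.59158, 1.44868), so ‖F‖₂ = 2.152.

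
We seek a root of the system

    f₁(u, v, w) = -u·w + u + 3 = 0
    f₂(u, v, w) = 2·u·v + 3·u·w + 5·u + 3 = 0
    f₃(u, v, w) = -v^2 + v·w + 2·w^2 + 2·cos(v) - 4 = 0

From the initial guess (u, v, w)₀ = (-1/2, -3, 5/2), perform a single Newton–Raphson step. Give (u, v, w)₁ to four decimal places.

At (-1/2, -3, 5/2): F = (3.7500, -0.2500, -9.979985).
Jacobian J = [[-w + 1, 0, -u], [2·v + 3·w + 5, 2·u, 3·u], [0, -2·v + w - 2·sin(v), v + 4·w]].
At the point, J = [[-1.5000, 0.0000, 0.5000], [6.5000, -1.0000, -1.5000], [0.0000, 8.782240, 7.0000]] (det J = 19.282240).
Solving J·Δ = −F gives Δ = (-0.8849, 9.2303, -10.1546).
Then the next iterate is (u, v, w)₁ = (-1.3849, 6.2303, -7.6546).

(-1.3849, 6.2303, -7.6546)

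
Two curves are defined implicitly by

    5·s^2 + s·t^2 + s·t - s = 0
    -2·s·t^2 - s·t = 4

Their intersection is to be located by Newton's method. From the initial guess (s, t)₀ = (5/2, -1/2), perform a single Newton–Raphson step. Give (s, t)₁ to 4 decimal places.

(1.3158, 1.1000)

At (5/2, -1/2): F = (28.1250, -4.0000).
Jacobian J = [[10·s + t^2 + t - 1, 2·s·t + s], [-2·t^2 - t, -4·s·t - s]].
At the point, J = [[23.7500, 0.0000], [0.0000, 2.5000]] (det J = 59.3750).
Solving J·Δ = −F gives Δ = (-1.1842, 1.6000).
Then the next iterate is (s, t)₁ = (1.3158, 1.1000).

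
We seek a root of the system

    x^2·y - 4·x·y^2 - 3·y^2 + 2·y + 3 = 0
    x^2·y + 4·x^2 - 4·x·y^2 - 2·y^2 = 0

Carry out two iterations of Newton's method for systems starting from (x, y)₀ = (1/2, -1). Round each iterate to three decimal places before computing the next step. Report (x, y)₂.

(0.631, -0.553)

At (1/2, -1): F = (-4.250, -3.250).
Jacobian J = [[2·x·y - 4·y^2, x^2 - 8·x·y - 6·y + 2], [2·x·y + 8·x - 4·y^2, x^2 - 8·x·y - 4·y]].
At the point, J = [[-5.000, 12.250], [-1.000, 8.250]] (det J = -29.000).
Solving J·Δ = −F gives Δ = (0.164, 0.414).
Then the next iterate is (x, y)₁ = (0.664, -0.586).
Round to (0.664, -0.586) and repeat: F = (-0.37261, -0.09363), J = [[-2.15179, 9.06973], [3.16021, 5.89773]].
Δ = (-0.033, 0.033), so (x, y)₂ = (0.631, -0.553).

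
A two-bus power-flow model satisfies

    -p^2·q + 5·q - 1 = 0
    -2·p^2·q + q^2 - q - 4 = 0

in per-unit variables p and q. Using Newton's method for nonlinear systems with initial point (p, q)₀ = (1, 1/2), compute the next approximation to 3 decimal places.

(-0.900, -0.225)

At (1, 1/2): F = (1.000, -5.250).
Jacobian J = [[-2·p·q, -p^2 + 5], [-4·p·q, -2·p^2 + 2·q - 1]].
At the point, J = [[-1.000, 4.000], [-2.000, -2.000]] (det J = 10.000).
Solving J·Δ = −F gives Δ = (-1.900, -0.725).
Then the next iterate is (p, q)₁ = (-0.900, -0.225).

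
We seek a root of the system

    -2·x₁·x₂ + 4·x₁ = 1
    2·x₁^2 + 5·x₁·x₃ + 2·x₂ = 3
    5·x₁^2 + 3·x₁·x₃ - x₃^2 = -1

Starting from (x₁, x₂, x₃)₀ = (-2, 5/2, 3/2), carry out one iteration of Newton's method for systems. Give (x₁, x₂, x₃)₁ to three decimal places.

(-1.052, 2.487, 0.950)

At (-2, 5/2, 3/2): F = (1.000, -5.000, 9.750).
Jacobian J = [[-2·x₂ + 4, -2·x₁, 0], [4·x₁ + 5·x₃, 2, 5·x₁], [10·x₁ + 3·x₃, 0, 3·x₁ - 2·x₃]].
At the point, J = [[-1.000, 4.000, 0.000], [-0.500, 2.000, -10.000], [-15.500, 0.000, -9.000]] (det J = 620.000).
Solving J·Δ = −F gives Δ = (0.948, -0.013, -0.550).
Then the next iterate is (x₁, x₂, x₃)₁ = (-1.052, 2.487, 0.950).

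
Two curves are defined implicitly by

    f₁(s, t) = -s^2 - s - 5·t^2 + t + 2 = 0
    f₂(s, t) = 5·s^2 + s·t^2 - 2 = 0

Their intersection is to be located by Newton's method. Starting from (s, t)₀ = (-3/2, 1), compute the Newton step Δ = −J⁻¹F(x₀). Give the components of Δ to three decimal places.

At (-3/2, 1): F = (-2.750, 7.750).
Jacobian J = [[-2·s - 1, -10·t + 1], [10·s + t^2, 2·s·t]].
At the point, J = [[2.000, -9.000], [-14.000, -3.000]] (det J = -132.000).
Solving J·Δ = −F gives Δ = (0.591, -0.174).

(0.591, -0.174)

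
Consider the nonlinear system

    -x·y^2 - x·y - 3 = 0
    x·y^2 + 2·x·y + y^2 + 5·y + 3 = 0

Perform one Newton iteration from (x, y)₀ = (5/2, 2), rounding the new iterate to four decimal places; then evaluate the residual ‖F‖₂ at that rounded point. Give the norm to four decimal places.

At (5/2, 2): F = (-18.0000, 37.0000).
Jacobian J = [[-y^2 - y, -2·x·y - x], [y^2 + 2·y, 2·x·y + 2·x + 2·y + 5]].
At the point, J = [[-6.0000, -12.5000], [8.0000, 24.0000]] (det J = -44.0000).
Solving J·Δ = −F gives Δ = (0.6932, -1.7727).
Then the next iterate is (x, y)₁ = (3.1932, 0.2273).
Re-evaluating at (3.1932, 0.2273): F = (-3.890792, 5.804772), so ‖F‖₂ = 6.9881.

6.9881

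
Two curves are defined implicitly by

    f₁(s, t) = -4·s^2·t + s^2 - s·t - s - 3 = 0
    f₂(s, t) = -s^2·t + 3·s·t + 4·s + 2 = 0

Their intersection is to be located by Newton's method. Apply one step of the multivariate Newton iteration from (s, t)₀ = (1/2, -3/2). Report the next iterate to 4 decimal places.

(0.3218, -3.0575)

At (1/2, -3/2): F = (-1.0000, 2.1250).
Jacobian J = [[-8·s·t + 2·s - t - 1, -4·s^2 - s], [-2·s·t + 3·t + 4, -s^2 + 3·s]].
At the point, J = [[7.5000, -1.5000], [1.0000, 1.2500]] (det J = 10.8750).
Solving J·Δ = −F gives Δ = (-0.1782, -1.5575).
Then the next iterate is (s, t)₁ = (0.3218, -3.0575).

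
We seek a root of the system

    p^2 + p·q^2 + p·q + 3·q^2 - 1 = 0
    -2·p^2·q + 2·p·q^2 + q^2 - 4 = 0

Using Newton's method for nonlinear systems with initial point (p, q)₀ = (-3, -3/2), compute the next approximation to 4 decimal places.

(-3.0909, 2.8258)

At (-3, -3/2): F = (12.5000, 11.7500).
Jacobian J = [[2·p + q^2 + q, 2·p·q + p + 6·q], [-4·p·q + 2·q^2, -2·p^2 + 4·p·q + 2·q]].
At the point, J = [[-5.2500, -3.0000], [-13.5000, -3.0000]] (det J = -24.7500).
Solving J·Δ = −F gives Δ = (-0.0909, 4.3258).
Then the next iterate is (p, q)₁ = (-3.0909, 2.8258).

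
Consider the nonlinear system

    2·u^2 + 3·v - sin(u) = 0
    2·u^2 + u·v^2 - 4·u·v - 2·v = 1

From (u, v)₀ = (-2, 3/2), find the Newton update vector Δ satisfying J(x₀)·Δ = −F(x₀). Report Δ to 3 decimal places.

(0.979, -1.996)

At (-2, 3/2): F = (13.40930, 11.500).
Jacobian J = [[4·u - cos(u), 3], [4·u + v^2 - 4·v, 2·u·v - 4·u - 2]].
At the point, J = [[-7.58385, 3.000], [-11.750, 0.000]] (det J = 35.250).
Solving J·Δ = −F gives Δ = (0.979, -1.996).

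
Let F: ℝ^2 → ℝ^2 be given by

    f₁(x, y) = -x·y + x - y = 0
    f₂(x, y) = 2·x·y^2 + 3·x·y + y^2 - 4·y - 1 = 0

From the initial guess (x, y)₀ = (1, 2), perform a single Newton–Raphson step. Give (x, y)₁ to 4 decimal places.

(1.8824, 0.0588)

At (1, 2): F = (-3.0000, 9.0000).
Jacobian J = [[-y + 1, -x - 1], [2·y^2 + 3·y, 4·x·y + 3·x + 2·y - 4]].
At the point, J = [[-1.0000, -2.0000], [14.0000, 11.0000]] (det J = 17.0000).
Solving J·Δ = −F gives Δ = (0.8824, -1.9412).
Then the next iterate is (x, y)₁ = (1.8824, 0.0588).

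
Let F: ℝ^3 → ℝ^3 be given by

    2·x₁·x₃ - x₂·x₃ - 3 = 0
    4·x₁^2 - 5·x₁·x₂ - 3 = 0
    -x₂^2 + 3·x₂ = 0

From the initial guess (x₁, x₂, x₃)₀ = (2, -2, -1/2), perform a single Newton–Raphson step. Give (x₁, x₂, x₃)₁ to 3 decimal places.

(1.280, -0.571, 0.261)

At (2, -2, -1/2): F = (-6.000, 33.000, -10.000).
Jacobian J = [[2·x₃, -x₃, 2·x₁ - x₂], [8·x₁ - 5·x₂, -5·x₁, 0], [0, -2·x₂ + 3, 0]].
At the point, J = [[-1.000, 0.500, 6.000], [26.000, -10.000, 0.000], [0.000, 7.000, 0.000]] (det J = 1092.000).
Solving J·Δ = −F gives Δ = (-0.720, 1.429, 0.761).
Then the next iterate is (x₁, x₂, x₃)₁ = (1.280, -0.571, 0.261).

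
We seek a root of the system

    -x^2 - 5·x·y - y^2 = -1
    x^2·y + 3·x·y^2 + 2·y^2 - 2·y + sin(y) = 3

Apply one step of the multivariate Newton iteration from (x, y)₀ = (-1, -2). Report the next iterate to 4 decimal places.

At (-1, -2): F = (-14.0000, -5.909297).
Jacobian J = [[-2·x - 5·y, -5·x - 2·y], [2·x·y + 3·y^2, x^2 + 6·x·y + 4·y + cos(y) - 2]].
At the point, J = [[12.0000, 9.0000], [16.0000, 2.583853]] (det J = -112.993762).
Solving J·Δ = −F gives Δ = (0.1505, 1.3548).
Then the next iterate is (x, y)₁ = (-0.8495, -0.6452).

(-0.8495, -0.6452)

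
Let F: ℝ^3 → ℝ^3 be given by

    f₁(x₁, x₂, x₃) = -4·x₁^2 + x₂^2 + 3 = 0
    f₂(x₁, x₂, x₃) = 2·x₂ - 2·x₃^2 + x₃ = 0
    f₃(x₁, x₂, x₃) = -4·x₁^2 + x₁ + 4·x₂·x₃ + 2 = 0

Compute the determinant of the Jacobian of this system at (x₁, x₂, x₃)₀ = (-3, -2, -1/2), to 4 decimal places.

-540.0000

J = [[-8·x₁, 2·x₂, 0], [0, 2, -4·x₃ + 1], [-8·x₁ + 1, 4·x₃, 4·x₂]].
At the point, J = [[24.0000, -4.0000, 0.0000], [0.0000, 2.0000, 3.0000], [25.0000, -2.0000, -8.0000]].
det J = -540.0000.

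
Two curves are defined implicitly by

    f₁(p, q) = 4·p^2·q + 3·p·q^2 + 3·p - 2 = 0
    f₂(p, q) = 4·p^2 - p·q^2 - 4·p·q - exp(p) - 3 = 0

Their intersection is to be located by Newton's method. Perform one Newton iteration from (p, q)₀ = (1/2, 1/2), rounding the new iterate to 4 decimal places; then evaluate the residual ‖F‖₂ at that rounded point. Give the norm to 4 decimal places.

4.3033

At (1/2, 1/2): F = (0.3750, -4.773721).
Jacobian J = [[8·p·q + 3·q^2 + 3, 4·p^2 + 6·p·q], [8·p - q^2 - 4·q - exp(p), -2·p·q - 4·p]].
At the point, J = [[5.7500, 2.5000], [0.101279, -2.5000]] (det J = -14.628197).
Solving J·Δ = −F gives Δ = (0.7518, -1.8790).
Then the next iterate is (p, q)₁ = (1.2518, -1.3790).
Re-evaluating at (1.2518, -1.3790): F = (0.253233, 4.295836), so ‖F‖₂ = 4.3033.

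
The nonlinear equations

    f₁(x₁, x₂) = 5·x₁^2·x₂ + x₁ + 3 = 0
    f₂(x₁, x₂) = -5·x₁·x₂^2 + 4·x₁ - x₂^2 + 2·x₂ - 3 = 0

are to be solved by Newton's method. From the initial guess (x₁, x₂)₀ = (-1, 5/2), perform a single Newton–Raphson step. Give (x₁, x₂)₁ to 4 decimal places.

(-0.4793, 2.0996)

At (-1, 5/2): F = (14.5000, 23.0000).
Jacobian J = [[10·x₁·x₂ + 1, 5·x₁^2], [-5·x₂^2 + 4, -10·x₁·x₂ - 2·x₂ + 2]].
At the point, J = [[-24.0000, 5.0000], [-27.2500, 22.0000]] (det J = -391.7500).
Solving J·Δ = −F gives Δ = (0.5207, -0.4004).
Then the next iterate is (x₁, x₂)₁ = (-0.4793, 2.0996).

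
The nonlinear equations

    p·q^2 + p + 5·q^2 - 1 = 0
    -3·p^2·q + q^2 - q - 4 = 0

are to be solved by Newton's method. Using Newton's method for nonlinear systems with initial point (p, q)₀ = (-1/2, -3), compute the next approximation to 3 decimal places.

At (-1/2, -3): F = (39.000, 10.250).
Jacobian J = [[q^2 + 1, 2·p·q + 10·q], [-6·p·q, -3·p^2 + 2·q - 1]].
At the point, J = [[10.000, -27.000], [-9.000, -7.750]] (det J = -320.500).
Solving J·Δ = −F gives Δ = (-0.080, 1.415).
Then the next iterate is (p, q)₁ = (-0.580, -1.585).

(-0.580, -1.585)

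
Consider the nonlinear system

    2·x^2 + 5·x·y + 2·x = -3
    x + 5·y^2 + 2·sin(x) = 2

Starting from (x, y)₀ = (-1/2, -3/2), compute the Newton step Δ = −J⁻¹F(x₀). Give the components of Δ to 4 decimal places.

(0.6221, 0.6337)

At (-1/2, -3/2): F = (6.2500, 7.791149).
Jacobian J = [[4·x + 5·y + 2, 5·x], [2·cos(x) + 1, 10·y]].
At the point, J = [[-7.5000, -2.5000], [2.755165, -15.0000]] (det J = 119.387913).
Solving J·Δ = −F gives Δ = (0.6221, 0.6337).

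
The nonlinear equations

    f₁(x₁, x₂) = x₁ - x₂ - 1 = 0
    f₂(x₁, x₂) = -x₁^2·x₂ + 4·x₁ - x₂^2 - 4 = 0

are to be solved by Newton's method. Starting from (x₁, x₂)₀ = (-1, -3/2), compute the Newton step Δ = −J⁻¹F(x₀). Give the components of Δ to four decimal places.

(3.2500, 2.7500)

At (-1, -3/2): F = (-0.5000, -8.7500).
Jacobian J = [[1, -1], [-2·x₁·x₂ + 4, -x₁^2 - 2·x₂]].
At the point, J = [[1.0000, -1.0000], [1.0000, 2.0000]] (det J = 3.0000).
Solving J·Δ = −F gives Δ = (3.2500, 2.7500).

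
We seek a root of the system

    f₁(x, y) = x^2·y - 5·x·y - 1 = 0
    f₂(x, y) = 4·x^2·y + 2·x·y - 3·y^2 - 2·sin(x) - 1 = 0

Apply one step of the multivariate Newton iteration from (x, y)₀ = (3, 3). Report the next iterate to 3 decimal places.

(2.764, -0.285)

At (3, 3): F = (-19.000, 97.71776).
Jacobian J = [[2·x·y - 5·y, x^2 - 5·x], [8·x·y + 2·y - 2·cos(x), 4·x^2 + 2·x - 6·y]].
At the point, J = [[3.000, -6.000], [79.97998, 24.000]] (det J = 551.87991).
Solving J·Δ = −F gives Δ = (-0.236, -3.285).
Then the next iterate is (x, y)₁ = (2.764, -0.285).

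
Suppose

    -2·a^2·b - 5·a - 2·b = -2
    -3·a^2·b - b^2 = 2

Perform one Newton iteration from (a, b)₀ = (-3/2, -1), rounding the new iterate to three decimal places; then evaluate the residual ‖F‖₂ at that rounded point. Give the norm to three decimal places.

5493.979

At (-3/2, -1): F = (16.000, 3.750).
Jacobian J = [[-4·a·b - 5, -2·a^2 - 2], [-6·a·b, -3·a^2 - 2·b]].
At the point, J = [[-11.000, -6.500], [-9.000, -4.750]] (det J = -6.250).
Solving J·Δ = −F gives Δ = (-8.260, 16.440).
Then the next iterate is (a, b)₁ = (-9.760, 15.440).
Re-evaluating at (-9.760, 15.440): F = (-2921.63469, -4652.72563), so ‖F‖₂ = 5493.979.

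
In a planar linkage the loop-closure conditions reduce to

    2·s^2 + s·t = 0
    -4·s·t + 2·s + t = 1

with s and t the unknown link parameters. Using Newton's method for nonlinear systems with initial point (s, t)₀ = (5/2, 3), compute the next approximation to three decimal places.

At (5/2, 3): F = (20.000, -23.000).
Jacobian J = [[4·s + t, s], [-4·t + 2, -4·s + 1]].
At the point, J = [[13.000, 2.500], [-10.000, -9.000]] (det J = -92.000).
Solving J·Δ = −F gives Δ = (-1.332, -1.076).
Then the next iterate is (s, t)₁ = (1.168, 1.924).

(1.168, 1.924)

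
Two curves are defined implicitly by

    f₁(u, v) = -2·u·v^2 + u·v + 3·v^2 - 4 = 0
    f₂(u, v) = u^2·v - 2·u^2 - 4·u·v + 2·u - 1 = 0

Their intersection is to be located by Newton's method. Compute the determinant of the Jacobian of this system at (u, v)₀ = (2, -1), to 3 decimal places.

36.000

J = [[-2·v^2 + v, -4·u·v + u + 6·v], [2·u·v - 4·u - 4·v + 2, u^2 - 4·u]].
At the point, J = [[-3.000, 4.000], [-6.000, -4.000]].
det J = 36.000.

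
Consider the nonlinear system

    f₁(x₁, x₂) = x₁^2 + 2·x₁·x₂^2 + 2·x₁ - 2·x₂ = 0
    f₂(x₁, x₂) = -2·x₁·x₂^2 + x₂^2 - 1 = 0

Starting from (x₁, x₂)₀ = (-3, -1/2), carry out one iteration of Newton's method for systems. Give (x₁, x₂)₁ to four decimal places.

(-2.2264, -0.4481)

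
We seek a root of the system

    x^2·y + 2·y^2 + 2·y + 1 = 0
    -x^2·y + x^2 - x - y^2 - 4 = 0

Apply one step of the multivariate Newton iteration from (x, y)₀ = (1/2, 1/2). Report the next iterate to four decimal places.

(-10.4167, 1.1667)

At (1/2, 1/2): F = (2.6250, -4.6250).
Jacobian J = [[2·x·y, x^2 + 4·y + 2], [-2·x·y + 2·x - 1, -x^2 - 2·y]].
At the point, J = [[0.5000, 4.2500], [-0.5000, -1.2500]] (det J = 1.5000).
Solving J·Δ = −F gives Δ = (-10.9167, 0.6667).
Then the next iterate is (x, y)₁ = (-10.4167, 1.1667).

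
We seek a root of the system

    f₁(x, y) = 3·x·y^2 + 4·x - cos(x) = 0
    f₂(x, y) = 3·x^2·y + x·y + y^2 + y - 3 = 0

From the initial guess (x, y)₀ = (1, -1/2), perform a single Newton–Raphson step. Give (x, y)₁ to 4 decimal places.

At (1, -1/2): F = (4.209698, -5.2500).
Jacobian J = [[3·y^2 + sin(x) + 4, 6·x·y], [6·x·y + y, 3·x^2 + x + 2·y + 1]].
At the point, J = [[5.591471, -3.0000], [-3.5000, 4.0000]] (det J = 11.865884).
Solving J·Δ = −F gives Δ = (-0.0918, 1.2322).
Then the next iterate is (x, y)₁ = (0.9082, 0.7322).

(0.9082, 0.7322)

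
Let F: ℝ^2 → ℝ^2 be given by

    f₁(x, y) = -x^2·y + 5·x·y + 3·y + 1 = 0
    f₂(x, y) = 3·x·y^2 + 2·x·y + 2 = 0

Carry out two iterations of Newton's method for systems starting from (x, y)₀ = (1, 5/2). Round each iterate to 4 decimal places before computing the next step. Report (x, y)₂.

At (1, 5/2): F = (18.5000, 25.7500).
Jacobian J = [[-2·x·y + 5·y, -x^2 + 5·x + 3], [3·y^2 + 2·y, 6·x·y + 2·x]].
At the point, J = [[7.5000, 7.0000], [23.7500, 17.0000]] (det J = -38.7500).
Solving J·Δ = −F gives Δ = (3.4645, -6.3548).
Then the next iterate is (x, y)₁ = (4.4645, -3.8548).
Round to (4.4645, -3.8548) and repeat: F = (-19.780224, 166.600977), J = [[15.145509, 5.390740], [36.868849, -94.329528]].
Δ = (0.5947, 1.9986), so (x, y)₂ = (5.0592, -1.8562).

(5.0592, -1.8562)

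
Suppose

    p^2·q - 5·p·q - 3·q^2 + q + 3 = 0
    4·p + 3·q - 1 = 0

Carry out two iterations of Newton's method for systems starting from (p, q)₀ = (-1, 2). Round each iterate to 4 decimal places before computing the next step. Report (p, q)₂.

At (-1, 2): F = (5.0000, 1.0000).
Jacobian J = [[2·p·q - 5·q, p^2 - 5·p - 6·q + 1], [4, 3]].
At the point, J = [[-14.0000, -5.0000], [4.0000, 3.0000]] (det J = -22.0000).
Solving J·Δ = −F gives Δ = (0.9091, -1.5455).
Then the next iterate is (p, q)₁ = (-0.0909, 0.4545).
Round to (-0.0909, 0.4545) and repeat: F = (3.045115, -0.0001), J = [[-2.355128, -1.264237], [4.0000, 3.0000]].
Δ = (4.5484, -6.0645), so (p, q)₂ = (4.4575, -5.6100).

(4.4575, -5.6100)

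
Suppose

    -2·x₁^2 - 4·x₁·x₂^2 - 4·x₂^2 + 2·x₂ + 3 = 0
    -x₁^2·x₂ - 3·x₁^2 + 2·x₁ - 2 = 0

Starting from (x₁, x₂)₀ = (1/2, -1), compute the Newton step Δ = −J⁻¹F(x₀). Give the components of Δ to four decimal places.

At (1/2, -1): F = (-5.5000, -1.5000).
Jacobian J = [[-4·x₁ - 4·x₂^2, -8·x₁·x₂ - 8·x₂ + 2], [-2·x₁·x₂ - 6·x₁ + 2, -x₁^2]].
At the point, J = [[-6.0000, 14.0000], [0.0000, -0.2500]] (det J = 1.5000).
Solving J·Δ = −F gives Δ = (-14.9167, -6.0000).

(-14.9167, -6.0000)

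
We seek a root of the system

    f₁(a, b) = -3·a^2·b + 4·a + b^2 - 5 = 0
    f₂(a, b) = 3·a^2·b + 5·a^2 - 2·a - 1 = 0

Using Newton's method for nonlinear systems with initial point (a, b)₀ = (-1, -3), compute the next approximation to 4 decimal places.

(-1.0000, -2.0000)

At (-1, -3): F = (9.0000, -3.0000).
Jacobian J = [[-6·a·b + 4, -3·a^2 + 2·b], [6·a·b + 10·a - 2, 3·a^2]].
At the point, J = [[-14.0000, -9.0000], [6.0000, 3.0000]] (det J = 12.0000).
Solving J·Δ = −F gives Δ = (0.0000, 1.0000).
Then the next iterate is (a, b)₁ = (-1.0000, -2.0000).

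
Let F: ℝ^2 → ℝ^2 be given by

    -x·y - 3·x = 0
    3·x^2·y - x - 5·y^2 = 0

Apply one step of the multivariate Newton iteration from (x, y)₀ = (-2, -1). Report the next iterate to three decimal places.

At (-2, -1): F = (4.000, -15.000).
Jacobian J = [[-y - 3, -x], [6·x·y - 1, 3·x^2 - 10·y]].
At the point, J = [[-2.000, 2.000], [11.000, 22.000]] (det J = -66.000).
Solving J·Δ = −F gives Δ = (1.788, -0.212).
Then the next iterate is (x, y)₁ = (-0.212, -1.212).

(-0.212, -1.212)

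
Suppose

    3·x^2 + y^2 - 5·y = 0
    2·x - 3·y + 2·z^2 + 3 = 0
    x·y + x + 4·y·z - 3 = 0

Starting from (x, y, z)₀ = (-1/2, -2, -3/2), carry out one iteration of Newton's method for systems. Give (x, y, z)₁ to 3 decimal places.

At (-1/2, -2, -3/2): F = (14.750, 12.500, 9.500).
Jacobian J = [[6·x, 2·y - 5, 0], [2, -3, 4·z], [y + 1, x + 4·z, 4·y]].
At the point, J = [[-3.000, -9.000, 0.000], [2.000, -3.000, -6.000], [-1.000, -6.500, -8.000]] (det J = -153.000).
Solving J·Δ = −F gives Δ = (-3.975, 2.964, -0.724).
Then the next iterate is (x, y, z)₁ = (-4.475, 0.964, -2.224).

(-4.475, 0.964, -2.224)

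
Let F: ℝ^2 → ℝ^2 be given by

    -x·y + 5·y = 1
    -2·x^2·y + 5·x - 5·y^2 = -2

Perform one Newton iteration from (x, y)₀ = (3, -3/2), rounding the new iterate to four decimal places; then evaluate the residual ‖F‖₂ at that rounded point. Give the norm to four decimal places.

At (3, -3/2): F = (-4.0000, 32.7500).
Jacobian J = [[-y, -x + 5], [-4·x·y + 5, -2·x^2 - 10·y]].
At the point, J = [[1.5000, 2.0000], [23.0000, -3.0000]] (det J = -50.5000).
Solving J·Δ = −F gives Δ = (-1.0594, 2.7946).
Then the next iterate is (x, y)₁ = (1.9406, 1.2946).
Re-evaluating at (1.9406, 1.2946): F = (2.960699, -6.427688), so ‖F‖₂ = 7.0768.

7.0768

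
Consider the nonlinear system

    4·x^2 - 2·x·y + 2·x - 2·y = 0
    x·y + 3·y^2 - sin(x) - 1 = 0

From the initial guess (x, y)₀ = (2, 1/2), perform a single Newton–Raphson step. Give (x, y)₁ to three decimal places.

At (2, 1/2): F = (17.000, -0.15930).
Jacobian J = [[8·x - 2·y + 2, -2·x - 2], [y - cos(x), x + 6·y]].
At the point, J = [[17.000, -6.000], [0.91615, 5.000]] (det J = 90.49688).
Solving J·Δ = −F gives Δ = (-0.929, 0.202).
Then the next iterate is (x, y)₁ = (1.071, 0.702).

(1.071, 0.702)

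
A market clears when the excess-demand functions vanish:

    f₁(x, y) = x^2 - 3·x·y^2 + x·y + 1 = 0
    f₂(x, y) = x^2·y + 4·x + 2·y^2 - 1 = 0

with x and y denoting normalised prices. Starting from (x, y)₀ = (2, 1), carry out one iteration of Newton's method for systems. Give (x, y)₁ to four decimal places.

(0.5625, 0.8125)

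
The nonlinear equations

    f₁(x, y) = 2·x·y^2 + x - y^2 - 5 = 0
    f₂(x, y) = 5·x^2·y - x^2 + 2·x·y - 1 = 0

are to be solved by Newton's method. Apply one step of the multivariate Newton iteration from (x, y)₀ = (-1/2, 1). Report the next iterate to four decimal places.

At (-1/2, 1): F = (-7.5000, -1.0000).
Jacobian J = [[2·y^2 + 1, 4·x·y - 2·y], [10·x·y - 2·x + 2·y, 5·x^2 + 2·x]].
At the point, J = [[3.0000, -4.0000], [-2.0000, 0.2500]] (det J = -7.2500).
Solving J·Δ = −F gives Δ = (-0.8103, -2.4828).
Then the next iterate is (x, y)₁ = (-1.3103, -1.4828).

(-1.3103, -1.4828)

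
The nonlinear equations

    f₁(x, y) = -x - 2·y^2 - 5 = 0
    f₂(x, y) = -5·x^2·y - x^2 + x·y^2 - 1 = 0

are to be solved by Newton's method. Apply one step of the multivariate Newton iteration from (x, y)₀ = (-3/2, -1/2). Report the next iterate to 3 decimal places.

At (-3/2, -1/2): F = (-4.000, 2.000).
Jacobian J = [[-1, -4·y], [-10·x·y - 2·x + y^2, -5·x^2 + 2·x·y]].
At the point, J = [[-1.000, 2.000], [-4.250, -9.750]] (det J = 18.250).
Solving J·Δ = −F gives Δ = (-1.918, 1.041).
Then the next iterate is (x, y)₁ = (-3.418, 0.541).

(-3.418, 0.541)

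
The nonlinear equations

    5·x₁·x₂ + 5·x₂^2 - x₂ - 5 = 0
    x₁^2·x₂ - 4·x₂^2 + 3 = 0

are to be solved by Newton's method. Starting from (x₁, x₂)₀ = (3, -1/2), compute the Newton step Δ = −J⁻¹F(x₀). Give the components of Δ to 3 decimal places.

(-21.318, -4.727)

At (3, -1/2): F = (-10.750, -2.500).
Jacobian J = [[5·x₂, 5·x₁ + 10·x₂ - 1], [2·x₁·x₂, x₁^2 - 8·x₂]].
At the point, J = [[-2.500, 9.000], [-3.000, 13.000]] (det J = -5.500).
Solving J·Δ = −F gives Δ = (-21.318, -4.727).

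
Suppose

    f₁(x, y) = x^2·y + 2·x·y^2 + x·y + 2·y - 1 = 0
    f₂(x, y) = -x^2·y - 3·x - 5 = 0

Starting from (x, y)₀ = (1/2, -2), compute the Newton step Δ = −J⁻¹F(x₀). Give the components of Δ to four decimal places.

At (1/2, -2): F = (-2.5000, -6.0000).
Jacobian J = [[2·x·y + 2·y^2 + y, x^2 + 4·x·y + x + 2], [-2·x·y - 3, -x^2]].
At the point, J = [[4.0000, -1.2500], [-1.0000, -0.2500]] (det J = -2.2500).
Solving J·Δ = −F gives Δ = (-3.0556, -11.7778).

(-3.0556, -11.7778)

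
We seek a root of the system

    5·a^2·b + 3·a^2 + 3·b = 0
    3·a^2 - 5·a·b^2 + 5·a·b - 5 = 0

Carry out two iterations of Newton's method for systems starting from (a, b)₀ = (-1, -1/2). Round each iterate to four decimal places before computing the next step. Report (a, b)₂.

(-0.9466, -0.3595)

At (-1, -1/2): F = (-1.0000, 1.7500).
Jacobian J = [[10·a·b + 6·a, 5·a^2 + 3], [6·a - 5·b^2 + 5·b, -10·a·b + 5·a]].
At the point, J = [[-1.0000, 8.0000], [-9.7500, -10.0000]] (det J = 88.0000).
Solving J·Δ = −F gives Δ = (0.0455, 0.1307).
Then the next iterate is (a, b)₁ = (-0.9545, -0.3693).
Round to (-0.9545, -0.3693) and repeat: F = (-0.056980, 0.146580), J = [[-2.202032, 7.555351], [-8.255412, -8.297469]].
Δ = (0.0079, 0.0098), so (a, b)₂ = (-0.9466, -0.3595).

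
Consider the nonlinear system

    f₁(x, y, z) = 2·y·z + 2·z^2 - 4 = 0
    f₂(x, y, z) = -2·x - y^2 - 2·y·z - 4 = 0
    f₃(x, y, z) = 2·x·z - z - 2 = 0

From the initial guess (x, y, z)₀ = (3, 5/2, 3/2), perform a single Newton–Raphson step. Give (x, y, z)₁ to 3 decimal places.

(1.242, -0.001, 1.455)

At (3, 5/2, 3/2): F = (8.000, -23.750, 5.500).
Jacobian J = [[0, 2·z, 2·y + 4·z], [-2, -2·y - 2·z, -2·y], [2·z, 0, 2·x - 1]].
At the point, J = [[0.000, 3.000, 11.000], [-2.000, -8.000, -5.000], [3.000, 0.000, 5.000]] (det J = 249.000).
Solving J·Δ = −F gives Δ = (-1.758, -2.501, -0.045).
Then the next iterate is (x, y, z)₁ = (1.242, -0.001, 1.455).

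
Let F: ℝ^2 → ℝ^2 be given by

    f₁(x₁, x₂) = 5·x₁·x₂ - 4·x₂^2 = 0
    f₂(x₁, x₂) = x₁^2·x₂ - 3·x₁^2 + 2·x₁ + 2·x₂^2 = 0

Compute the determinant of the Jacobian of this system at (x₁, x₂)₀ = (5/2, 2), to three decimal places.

132.000

J = [[5·x₂, 5·x₁ - 8·x₂], [2·x₁·x₂ - 6·x₁ + 2, x₁^2 + 4·x₂]].
At the point, J = [[10.000, -3.500], [-3.000, 14.250]].
det J = 132.000.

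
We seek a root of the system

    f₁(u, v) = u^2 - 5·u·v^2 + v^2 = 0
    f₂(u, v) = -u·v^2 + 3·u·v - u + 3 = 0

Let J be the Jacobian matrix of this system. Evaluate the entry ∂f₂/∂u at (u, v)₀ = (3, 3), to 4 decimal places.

∂f₂/∂u = -v^2 + 3·v - 1.
At (3, 3) this is -1.0000.

-1.0000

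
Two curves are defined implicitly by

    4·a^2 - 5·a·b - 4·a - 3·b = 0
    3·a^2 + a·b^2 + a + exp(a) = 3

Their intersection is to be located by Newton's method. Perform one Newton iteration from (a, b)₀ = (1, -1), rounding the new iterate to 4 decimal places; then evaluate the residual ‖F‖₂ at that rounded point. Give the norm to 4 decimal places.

1.8238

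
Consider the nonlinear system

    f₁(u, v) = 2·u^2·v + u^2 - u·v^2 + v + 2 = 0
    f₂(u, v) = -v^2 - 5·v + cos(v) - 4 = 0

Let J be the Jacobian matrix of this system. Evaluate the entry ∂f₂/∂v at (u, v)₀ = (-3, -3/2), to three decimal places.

∂f₂/∂v = -2·v - sin(v) - 5.
At (-3, -3/2) this is -1.003.

-1.003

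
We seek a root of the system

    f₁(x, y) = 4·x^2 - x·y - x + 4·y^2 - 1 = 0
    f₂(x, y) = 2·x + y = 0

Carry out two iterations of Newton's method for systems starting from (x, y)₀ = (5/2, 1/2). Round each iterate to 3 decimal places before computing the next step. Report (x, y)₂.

(0.856, -1.712)

At (5/2, 1/2): F = (21.250, 5.500).
Jacobian J = [[8·x - y - 1, -x + 8·y], [2, 1]].
At the point, J = [[18.500, 1.500], [2.000, 1.000]] (det J = 15.500).
Solving J·Δ = −F gives Δ = (-0.839, -3.823).
Then the next iterate is (x, y)₁ = (1.661, -3.323).
Round to (1.661, -3.323) and repeat: F = (58.06350, -0.001), J = [[15.611, -28.245], [2.000, 1.000]].
Δ = (-0.805, 1.611), so (x, y)₂ = (0.856, -1.712).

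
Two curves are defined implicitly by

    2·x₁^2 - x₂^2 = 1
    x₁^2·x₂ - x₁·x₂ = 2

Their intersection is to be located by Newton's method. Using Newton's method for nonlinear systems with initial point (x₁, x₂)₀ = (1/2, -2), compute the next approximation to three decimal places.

(14.750, -8.000)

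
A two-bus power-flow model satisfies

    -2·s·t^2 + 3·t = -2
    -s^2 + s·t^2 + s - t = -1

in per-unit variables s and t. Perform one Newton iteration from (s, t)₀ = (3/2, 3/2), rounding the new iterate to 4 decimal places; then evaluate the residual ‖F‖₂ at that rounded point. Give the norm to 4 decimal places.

At (3/2, 3/2): F = (-0.2500, 2.1250).
Jacobian J = [[-2·t^2, -4·s·t + 3], [-2·s + t^2 + 1, 2·s·t - 1]].
At the point, J = [[-4.5000, -6.0000], [0.2500, 3.5000]] (det J = -14.2500).
Solving J·Δ = −F gives Δ = (0.8333, -0.6667).
Then the next iterate is (s, t)₁ = (2.3333, 0.8333).
Re-evaluating at (2.3333, 0.8333): F = (1.259465, -1.324071), so ‖F‖₂ = 1.8274.

1.8274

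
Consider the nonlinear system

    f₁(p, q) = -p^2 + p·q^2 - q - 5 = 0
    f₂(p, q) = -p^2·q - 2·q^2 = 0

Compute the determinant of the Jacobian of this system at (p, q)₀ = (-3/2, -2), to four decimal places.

70.2500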